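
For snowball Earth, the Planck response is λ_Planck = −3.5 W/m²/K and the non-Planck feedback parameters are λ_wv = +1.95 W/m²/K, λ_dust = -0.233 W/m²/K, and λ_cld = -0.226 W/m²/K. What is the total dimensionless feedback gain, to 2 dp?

0.43

Convert to gains: g_wv = 1.95/3.5 = 0.5571; g_dust = -0.233/3.5 = -0.06657; g_cld = -0.226/3.5 = -0.06457.
Total gain g = 0.42596.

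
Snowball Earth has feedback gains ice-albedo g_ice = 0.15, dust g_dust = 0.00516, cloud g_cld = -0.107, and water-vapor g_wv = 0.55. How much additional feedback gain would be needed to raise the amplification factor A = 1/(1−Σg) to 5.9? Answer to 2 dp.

Current total gain = 0.59816.
Target gain for A = 5.9: g* = 1 − 1/5.9 = 0.8305.
Additional gain needed = 0.8305 − 0.59816 = 0.23.

0.23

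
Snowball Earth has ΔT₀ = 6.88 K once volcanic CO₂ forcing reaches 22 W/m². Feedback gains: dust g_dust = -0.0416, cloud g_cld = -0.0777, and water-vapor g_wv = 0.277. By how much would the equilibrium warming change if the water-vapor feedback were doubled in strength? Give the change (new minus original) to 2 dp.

Original: g = 0.1577, ΔT = 6.88/(1−0.1577) = 8.1681 K.
With doubled water-vapor: g' = 0.4347, ΔT' = 6.88/(1−0.4347) = 12.1705 K.
Change = 12.1705 − 8.1681 = 4.00 K.

4.00 K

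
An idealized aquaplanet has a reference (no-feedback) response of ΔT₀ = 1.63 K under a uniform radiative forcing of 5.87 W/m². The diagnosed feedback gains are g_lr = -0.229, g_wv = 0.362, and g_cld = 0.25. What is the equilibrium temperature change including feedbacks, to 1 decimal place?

2.6 K

Total gain g = -0.229 + 0.362 + 0.25 = 0.383.
Amplification A = 1/(1 − 0.383) = 1.621.
ΔT = 1.63 × 1.621 = 2.6 K.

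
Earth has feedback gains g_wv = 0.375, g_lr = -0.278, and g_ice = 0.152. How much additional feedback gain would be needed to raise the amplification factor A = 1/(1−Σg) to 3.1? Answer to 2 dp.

0.43

Current total gain = 0.249.
Target gain for A = 3.1: g* = 1 − 1/3.1 = 0.6774.
Additional gain needed = 0.6774 − 0.249 = 0.43.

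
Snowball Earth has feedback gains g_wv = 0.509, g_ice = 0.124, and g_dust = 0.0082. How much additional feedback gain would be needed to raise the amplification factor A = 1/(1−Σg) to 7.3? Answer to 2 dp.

Current total gain = 0.6412.
Target gain for A = 7.3: g* = 1 − 1/7.3 = 0.863.
Additional gain needed = 0.863 − 0.6412 = 0.22.

0.22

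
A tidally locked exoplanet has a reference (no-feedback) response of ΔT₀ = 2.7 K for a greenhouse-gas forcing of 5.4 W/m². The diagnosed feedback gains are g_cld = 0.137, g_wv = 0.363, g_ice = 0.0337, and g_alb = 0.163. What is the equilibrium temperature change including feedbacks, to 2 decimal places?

8.90 K

Total gain g = 0.137 + 0.363 + 0.0337 + 0.163 = 0.6967.
Amplification A = 1/(1 − 0.6967) = 3.297.
ΔT = 2.7 × 3.297 = 8.90 K.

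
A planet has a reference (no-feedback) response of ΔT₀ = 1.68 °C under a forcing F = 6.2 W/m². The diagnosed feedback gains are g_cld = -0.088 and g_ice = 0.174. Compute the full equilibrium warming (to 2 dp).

1.84 °C

Total gain g = -0.088 + 0.174 = 0.086.
Amplification A = 1/(1 − 0.086) = 1.094.
ΔT = 1.68 × 1.094 = 1.84 °C.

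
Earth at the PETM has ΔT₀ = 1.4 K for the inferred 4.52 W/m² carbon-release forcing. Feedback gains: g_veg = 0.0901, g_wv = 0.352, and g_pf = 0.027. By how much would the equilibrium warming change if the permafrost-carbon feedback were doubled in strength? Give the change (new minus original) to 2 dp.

0.14 K

Original: g = 0.4691, ΔT = 1.4/(1−0.4691) = 2.6370 K.
With doubled permafrost-carbon: g' = 0.4961, ΔT' = 1.4/(1−0.4961) = 2.7783 K.
Change = 2.7783 − 2.6370 = 0.14 K.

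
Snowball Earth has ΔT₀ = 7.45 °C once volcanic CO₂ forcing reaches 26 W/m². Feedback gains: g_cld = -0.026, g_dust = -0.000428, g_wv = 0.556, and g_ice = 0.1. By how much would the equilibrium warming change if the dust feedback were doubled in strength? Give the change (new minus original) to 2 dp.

-0.02 °C

Original: g = 0.629572, ΔT = 7.45/(1−0.629572) = 20.1119 °C.
With doubled dust: g' = 0.629144, ΔT' = 7.45/(1−0.629144) = 20.0887 °C.
Change = 20.0887 − 20.1119 = -0.02 °C.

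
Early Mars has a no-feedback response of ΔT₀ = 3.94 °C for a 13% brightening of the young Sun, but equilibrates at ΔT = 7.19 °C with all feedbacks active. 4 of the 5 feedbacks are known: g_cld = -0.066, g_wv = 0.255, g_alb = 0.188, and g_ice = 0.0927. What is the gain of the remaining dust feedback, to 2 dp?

-0.02

Amplification A = ΔT/ΔT₀ = 7.19/3.94 = 1.825.
Total gain g = 1 − 1/A = 1 − 1/1.825 = 0.4521.
Known gains sum to -0.066 + 0.255 + 0.188 + 0.0927 = 0.4697.
g_dust = 0.4521 − 0.4697 = -0.02.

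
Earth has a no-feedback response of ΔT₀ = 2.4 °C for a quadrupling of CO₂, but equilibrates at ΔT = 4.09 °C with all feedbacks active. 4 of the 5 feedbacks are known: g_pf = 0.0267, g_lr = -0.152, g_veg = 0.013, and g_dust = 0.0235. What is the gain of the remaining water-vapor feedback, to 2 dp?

0.50

Amplification A = ΔT/ΔT₀ = 4.09/2.4 = 1.704.
Total gain g = 1 − 1/A = 1 − 1/1.704 = 0.4131.
Known gains sum to 0.0267 − 0.152 + 0.013 + 0.0235 = -0.0888.
g_wv = 0.4131 + 0.0888 = 0.50.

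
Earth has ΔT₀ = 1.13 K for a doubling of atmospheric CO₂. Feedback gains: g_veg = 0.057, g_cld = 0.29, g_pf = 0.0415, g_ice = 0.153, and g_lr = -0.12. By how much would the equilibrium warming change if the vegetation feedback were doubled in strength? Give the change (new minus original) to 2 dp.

0.21 K

Original: g = 0.4215, ΔT = 1.13/(1−0.4215) = 1.9533 K.
With doubled vegetation: g' = 0.4785, ΔT' = 1.13/(1−0.4785) = 2.1668 K.
Change = 2.1668 − 1.9533 = 0.21 K.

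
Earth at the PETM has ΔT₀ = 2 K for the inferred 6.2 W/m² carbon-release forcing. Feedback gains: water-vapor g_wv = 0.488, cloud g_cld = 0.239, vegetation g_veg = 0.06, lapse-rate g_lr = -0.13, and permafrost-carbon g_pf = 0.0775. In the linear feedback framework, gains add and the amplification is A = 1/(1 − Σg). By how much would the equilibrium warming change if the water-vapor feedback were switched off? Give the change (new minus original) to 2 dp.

Original: g = 0.7345, ΔT = 2/(1−0.7345) = 7.5330 K.
Without water-vapor: g' = 0.2465, ΔT' = 2/(1−0.2465) = 2.6543 K.
Change = 2.6543 − 7.5330 = -4.88 K.

-4.88 K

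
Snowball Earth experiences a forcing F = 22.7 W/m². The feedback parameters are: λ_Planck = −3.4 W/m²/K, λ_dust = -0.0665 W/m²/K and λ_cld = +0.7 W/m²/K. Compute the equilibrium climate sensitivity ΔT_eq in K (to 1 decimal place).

8.2 K

Net feedback parameter λ = (−3.4) + (-0.0665) + (+0.7) = -2.7665 W/m²/K.
ΔT = −F/λ = −22.7/(-2.7665) = 8.2 K.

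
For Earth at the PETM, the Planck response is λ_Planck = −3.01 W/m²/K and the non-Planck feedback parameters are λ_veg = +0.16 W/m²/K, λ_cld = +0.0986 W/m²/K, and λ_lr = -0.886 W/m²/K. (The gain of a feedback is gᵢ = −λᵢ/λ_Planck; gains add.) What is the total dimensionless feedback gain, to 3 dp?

-0.208

Convert to gains: g_veg = 0.16/3.01 = 0.05316; g_cld = 0.0986/3.01 = 0.03276; g_lr = -0.886/3.01 = -0.2944.
Total gain g = -0.20848.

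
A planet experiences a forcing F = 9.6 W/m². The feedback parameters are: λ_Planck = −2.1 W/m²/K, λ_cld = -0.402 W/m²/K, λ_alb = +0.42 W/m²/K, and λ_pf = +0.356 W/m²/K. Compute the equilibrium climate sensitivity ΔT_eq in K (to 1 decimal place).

5.6 K

Net feedback parameter λ = (−2.1) + (-0.402) + (+0.42) + (+0.356) = -1.726 W/m²/K.
ΔT = −F/λ = −9.6/(-1.726) = 5.6 K.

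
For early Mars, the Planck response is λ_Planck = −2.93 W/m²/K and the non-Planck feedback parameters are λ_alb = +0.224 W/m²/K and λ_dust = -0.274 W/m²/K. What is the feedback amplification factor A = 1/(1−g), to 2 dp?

0.98

Convert to gains: g_alb = 0.224/2.93 = 0.07645; g_dust = -0.274/2.93 = -0.09352.
Total gain g = -0.01707.
A = 1/(1 + 0.01707) = 0.98.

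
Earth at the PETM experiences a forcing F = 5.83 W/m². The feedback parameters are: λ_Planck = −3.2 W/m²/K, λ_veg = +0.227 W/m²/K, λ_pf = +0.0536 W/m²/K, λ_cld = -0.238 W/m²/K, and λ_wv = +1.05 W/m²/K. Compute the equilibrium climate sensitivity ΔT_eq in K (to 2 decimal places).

Net feedback parameter λ = (−3.2) + (+0.227) + (+0.0536) + (-0.238) + (+1.05) = -2.1074 W/m²/K.
ΔT = −F/λ = −5.83/(-2.1074) = 2.77 K.

2.77 K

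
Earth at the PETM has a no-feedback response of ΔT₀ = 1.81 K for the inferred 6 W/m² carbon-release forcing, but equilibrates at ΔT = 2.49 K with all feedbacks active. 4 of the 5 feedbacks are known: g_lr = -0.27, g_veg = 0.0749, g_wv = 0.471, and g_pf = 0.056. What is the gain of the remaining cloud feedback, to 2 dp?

-0.06

Amplification A = ΔT/ΔT₀ = 2.49/1.81 = 1.376.
Total gain g = 1 − 1/A = 1 − 1/1.376 = 0.2733.
Known gains sum to -0.27 + 0.0749 + 0.471 + 0.056 = 0.3319.
g_cld = 0.2733 − 0.3319 = -0.06.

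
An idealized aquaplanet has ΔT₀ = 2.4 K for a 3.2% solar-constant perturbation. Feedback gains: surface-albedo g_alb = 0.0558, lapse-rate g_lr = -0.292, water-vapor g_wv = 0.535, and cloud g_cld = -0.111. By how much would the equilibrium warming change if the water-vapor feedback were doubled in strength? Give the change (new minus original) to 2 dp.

Original: g = 0.1878, ΔT = 2.4/(1−0.1878) = 2.9549 K.
With doubled water-vapor: g' = 0.7228, ΔT' = 2.4/(1−0.7228) = 8.6580 K.
Change = 8.6580 − 2.9549 = 5.70 K.

5.70 K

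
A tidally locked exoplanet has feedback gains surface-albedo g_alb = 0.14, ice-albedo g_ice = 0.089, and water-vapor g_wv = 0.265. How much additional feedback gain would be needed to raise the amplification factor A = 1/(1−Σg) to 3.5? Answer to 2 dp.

0.22

Current total gain = 0.494.
Target gain for A = 3.5: g* = 1 − 1/3.5 = 0.7143.
Additional gain needed = 0.7143 − 0.494 = 0.22.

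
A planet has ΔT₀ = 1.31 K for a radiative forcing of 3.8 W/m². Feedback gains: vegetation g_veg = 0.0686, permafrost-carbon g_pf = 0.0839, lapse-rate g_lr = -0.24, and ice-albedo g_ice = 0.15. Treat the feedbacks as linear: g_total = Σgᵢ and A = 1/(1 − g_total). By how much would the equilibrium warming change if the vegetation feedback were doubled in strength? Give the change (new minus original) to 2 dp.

Original: g = 0.0625, ΔT = 1.31/(1−0.0625) = 1.3973 K.
With doubled vegetation: g' = 0.1311, ΔT' = 1.31/(1−0.1311) = 1.5077 K.
Change = 1.5077 − 1.3973 = 0.11 K.

0.11 K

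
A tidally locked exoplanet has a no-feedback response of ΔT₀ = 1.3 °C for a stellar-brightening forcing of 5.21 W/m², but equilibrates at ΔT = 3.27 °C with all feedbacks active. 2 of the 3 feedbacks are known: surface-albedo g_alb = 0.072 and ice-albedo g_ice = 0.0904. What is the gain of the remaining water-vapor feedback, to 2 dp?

Amplification A = ΔT/ΔT₀ = 3.27/1.3 = 2.515.
Total gain g = 1 − 1/A = 1 − 1/2.515 = 0.6024.
Known gains sum to 0.072 + 0.0904 = 0.1624.
g_wv = 0.6024 − 0.1624 = 0.44.

0.44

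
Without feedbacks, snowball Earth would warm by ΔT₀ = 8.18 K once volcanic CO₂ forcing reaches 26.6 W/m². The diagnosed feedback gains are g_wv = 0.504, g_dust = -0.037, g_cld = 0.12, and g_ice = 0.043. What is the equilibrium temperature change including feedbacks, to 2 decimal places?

Total gain g = 0.504 − 0.037 + 0.12 + 0.043 = 0.63.
Amplification A = 1/(1 − 0.63) = 2.703.
ΔT = 8.18 × 2.703 = 22.11 K.

22.11 K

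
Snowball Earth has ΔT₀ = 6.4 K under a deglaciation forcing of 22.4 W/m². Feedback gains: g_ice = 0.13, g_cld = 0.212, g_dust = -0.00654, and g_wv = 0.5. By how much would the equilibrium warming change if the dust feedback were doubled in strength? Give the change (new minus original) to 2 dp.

-1.49 K

Original: g = 0.83546, ΔT = 6.4/(1−0.83546) = 38.8963 K.
With doubled dust: g' = 0.82892, ΔT' = 6.4/(1−0.82892) = 37.4094 K.
Change = 37.4094 − 38.8963 = -1.49 K.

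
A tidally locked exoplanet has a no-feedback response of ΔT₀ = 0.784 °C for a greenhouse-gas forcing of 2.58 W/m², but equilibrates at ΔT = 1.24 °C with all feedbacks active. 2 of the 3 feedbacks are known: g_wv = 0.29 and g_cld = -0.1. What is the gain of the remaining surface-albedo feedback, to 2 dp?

Amplification A = ΔT/ΔT₀ = 1.24/0.784 = 1.582.
Total gain g = 1 − 1/A = 1 − 1/1.582 = 0.3679.
Known gains sum to 0.29 − 0.1 = 0.19.
g_alb = 0.3679 − 0.19 = 0.18.

0.18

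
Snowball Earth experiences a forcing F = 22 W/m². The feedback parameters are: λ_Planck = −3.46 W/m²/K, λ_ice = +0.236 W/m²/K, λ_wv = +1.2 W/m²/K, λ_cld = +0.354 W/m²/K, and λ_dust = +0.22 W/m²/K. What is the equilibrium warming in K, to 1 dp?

Net feedback parameter λ = (−3.46) + (+0.236) + (+1.2) + (+0.354) + (+0.22) = -1.45 W/m²/K.
ΔT = −F/λ = −22/(-1.45) = 15.2 K.

15.2 K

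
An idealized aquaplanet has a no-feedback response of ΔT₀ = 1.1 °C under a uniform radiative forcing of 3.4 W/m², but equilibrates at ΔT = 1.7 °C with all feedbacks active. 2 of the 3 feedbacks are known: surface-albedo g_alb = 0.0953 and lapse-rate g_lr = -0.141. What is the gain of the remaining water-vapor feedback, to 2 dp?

0.40

Amplification A = ΔT/ΔT₀ = 1.7/1.1 = 1.545.
Total gain g = 1 − 1/A = 1 − 1/1.545 = 0.3528.
Known gains sum to 0.0953 − 0.141 = -0.0457.
g_wv = 0.3528 + 0.0457 = 0.40.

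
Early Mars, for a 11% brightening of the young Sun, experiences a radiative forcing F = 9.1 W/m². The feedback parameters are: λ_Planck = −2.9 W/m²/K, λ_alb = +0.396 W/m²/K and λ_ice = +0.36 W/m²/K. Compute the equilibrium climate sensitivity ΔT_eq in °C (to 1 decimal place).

4.2 °C

Net feedback parameter λ = (−2.9) + (+0.396) + (+0.36) = -2.144 W/m²/K.
ΔT = −F/λ = −9.1/(-2.144) = 4.2 °C.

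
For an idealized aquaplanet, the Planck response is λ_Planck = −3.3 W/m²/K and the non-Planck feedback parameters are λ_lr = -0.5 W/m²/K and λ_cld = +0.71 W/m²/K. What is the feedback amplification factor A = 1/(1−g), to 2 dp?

Convert to gains: g_lr = -0.5/3.3 = -0.1515; g_cld = 0.71/3.3 = 0.2152.
Total gain g = 0.0637.
A = 1/(1 − 0.0637) = 1.07.

1.07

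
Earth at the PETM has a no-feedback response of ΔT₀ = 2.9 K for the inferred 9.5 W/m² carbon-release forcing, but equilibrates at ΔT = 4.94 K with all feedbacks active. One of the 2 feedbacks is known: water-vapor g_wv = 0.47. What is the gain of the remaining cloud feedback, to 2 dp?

Amplification A = ΔT/ΔT₀ = 4.94/2.9 = 1.703.
Total gain g = 1 − 1/A = 1 − 1/1.703 = 0.4128.
The known gain is 0.47.
g_cld = 0.4128 − 0.47 = -0.06.

-0.06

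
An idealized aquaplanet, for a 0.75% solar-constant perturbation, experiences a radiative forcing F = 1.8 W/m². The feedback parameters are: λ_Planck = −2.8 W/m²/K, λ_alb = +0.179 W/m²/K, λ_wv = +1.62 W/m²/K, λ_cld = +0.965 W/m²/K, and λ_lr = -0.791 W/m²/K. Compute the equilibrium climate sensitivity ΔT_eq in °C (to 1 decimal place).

Net feedback parameter λ = (−2.8) + (+0.179) + (+1.62) + (+0.965) + (-0.791) = -0.827 W/m²/K.
ΔT = −F/λ = −1.8/(-0.827) = 2.2 °C.

2.2 °C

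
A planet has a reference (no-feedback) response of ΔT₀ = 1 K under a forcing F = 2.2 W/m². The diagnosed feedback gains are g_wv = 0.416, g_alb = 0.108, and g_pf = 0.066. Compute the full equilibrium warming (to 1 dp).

2.4 K

Total gain g = 0.416 + 0.108 + 0.066 = 0.59.
Amplification A = 1/(1 − 0.59) = 2.439.
ΔT = 1 × 2.439 = 2.4 K.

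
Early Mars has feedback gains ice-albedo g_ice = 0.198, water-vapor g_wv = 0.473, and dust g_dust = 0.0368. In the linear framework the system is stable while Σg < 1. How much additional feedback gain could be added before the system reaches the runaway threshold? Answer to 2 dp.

0.29

Current total gain = 0.198 + 0.473 + 0.0368 = 0.7078.
Margin to runaway = 1 − 0.7078 = 0.29.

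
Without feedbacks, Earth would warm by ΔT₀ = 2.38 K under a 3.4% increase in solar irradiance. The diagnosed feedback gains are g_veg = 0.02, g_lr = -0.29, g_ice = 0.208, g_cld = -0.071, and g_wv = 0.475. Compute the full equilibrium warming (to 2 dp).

3.62 K

Total gain g = 0.02 − 0.29 + 0.208 − 0.071 + 0.475 = 0.342.
Amplification A = 1/(1 − 0.342) = 1.52.
ΔT = 2.38 × 1.52 = 3.62 K.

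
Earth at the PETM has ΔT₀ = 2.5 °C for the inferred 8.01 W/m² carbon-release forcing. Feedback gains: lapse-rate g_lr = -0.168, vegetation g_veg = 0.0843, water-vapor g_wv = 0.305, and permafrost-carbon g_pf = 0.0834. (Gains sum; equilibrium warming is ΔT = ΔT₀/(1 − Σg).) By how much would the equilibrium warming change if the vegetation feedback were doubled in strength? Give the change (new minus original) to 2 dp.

Original: g = 0.3047, ΔT = 2.5/(1−0.3047) = 3.5956 °C.
With doubled vegetation: g' = 0.389, ΔT' = 2.5/(1−0.389) = 4.0917 °C.
Change = 4.0917 − 3.5956 = 0.50 °C.

0.50 °C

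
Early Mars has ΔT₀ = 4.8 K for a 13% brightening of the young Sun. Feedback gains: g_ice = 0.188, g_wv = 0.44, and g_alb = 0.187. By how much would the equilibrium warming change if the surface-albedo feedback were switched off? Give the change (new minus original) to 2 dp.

Original: g = 0.815, ΔT = 4.8/(1−0.815) = 25.9459 K.
Without surface-albedo: g' = 0.628, ΔT' = 4.8/(1−0.628) = 12.9032 K.
Change = 12.9032 − 25.9459 = -13.04 K.

-13.04 K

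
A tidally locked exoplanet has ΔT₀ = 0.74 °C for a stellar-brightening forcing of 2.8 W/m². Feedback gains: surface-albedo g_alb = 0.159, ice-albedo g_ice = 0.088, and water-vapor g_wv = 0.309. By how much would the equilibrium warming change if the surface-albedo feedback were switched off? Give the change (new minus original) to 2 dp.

-0.44 °C

Original: g = 0.556, ΔT = 0.74/(1−0.556) = 1.6667 °C.
Without surface-albedo: g' = 0.397, ΔT' = 0.74/(1−0.397) = 1.2272 °C.
Change = 1.2272 − 1.6667 = -0.44 °C.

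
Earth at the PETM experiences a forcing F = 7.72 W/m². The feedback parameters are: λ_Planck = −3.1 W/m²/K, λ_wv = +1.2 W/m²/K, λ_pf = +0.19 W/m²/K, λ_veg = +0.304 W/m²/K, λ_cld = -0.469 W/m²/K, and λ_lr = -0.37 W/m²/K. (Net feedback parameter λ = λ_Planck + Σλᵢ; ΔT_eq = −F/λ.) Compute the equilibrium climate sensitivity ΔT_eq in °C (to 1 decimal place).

Net feedback parameter λ = (−3.1) + (+1.2) + (+0.19) + (+0.304) + (-0.469) + (-0.37) = -2.245 W/m²/K.
ΔT = −F/λ = −7.72/(-2.245) = 3.4 °C.

3.4 °C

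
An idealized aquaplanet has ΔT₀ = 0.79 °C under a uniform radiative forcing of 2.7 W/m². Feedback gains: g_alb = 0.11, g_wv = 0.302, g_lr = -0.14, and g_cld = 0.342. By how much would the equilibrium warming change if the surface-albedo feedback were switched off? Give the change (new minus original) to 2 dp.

Original: g = 0.614, ΔT = 0.79/(1−0.614) = 2.0466 °C.
Without surface-albedo: g' = 0.504, ΔT' = 0.79/(1−0.504) = 1.5927 °C.
Change = 1.5927 − 2.0466 = -0.45 °C.

-0.45 °C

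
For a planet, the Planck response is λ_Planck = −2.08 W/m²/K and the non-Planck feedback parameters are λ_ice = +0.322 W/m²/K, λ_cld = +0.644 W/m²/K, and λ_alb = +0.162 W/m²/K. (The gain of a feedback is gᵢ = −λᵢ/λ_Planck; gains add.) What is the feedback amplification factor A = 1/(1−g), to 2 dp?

Convert to gains: g_ice = 0.322/2.08 = 0.1548; g_cld = 0.644/2.08 = 0.3096; g_alb = 0.162/2.08 = 0.07788.
Total gain g = 0.54228.
A = 1/(1 − 0.54228) = 2.18.

2.18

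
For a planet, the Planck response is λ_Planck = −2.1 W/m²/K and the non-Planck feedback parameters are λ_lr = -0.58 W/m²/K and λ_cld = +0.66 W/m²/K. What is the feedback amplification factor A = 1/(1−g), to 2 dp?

Convert to gains: g_lr = -0.58/2.1 = -0.2762; g_cld = 0.66/2.1 = 0.3143.
Total gain g = 0.0381.
A = 1/(1 − 0.0381) = 1.04.

1.04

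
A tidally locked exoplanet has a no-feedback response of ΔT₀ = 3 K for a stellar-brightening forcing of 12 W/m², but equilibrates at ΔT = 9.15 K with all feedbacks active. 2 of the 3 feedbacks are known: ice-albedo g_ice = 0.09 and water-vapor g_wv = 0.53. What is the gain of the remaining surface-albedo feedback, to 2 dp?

Amplification A = ΔT/ΔT₀ = 9.15/3 = 3.05.
Total gain g = 1 − 1/A = 1 − 1/3.05 = 0.6721.
Known gains sum to 0.09 + 0.53 = 0.62.
g_alb = 0.6721 − 0.62 = 0.05.

0.05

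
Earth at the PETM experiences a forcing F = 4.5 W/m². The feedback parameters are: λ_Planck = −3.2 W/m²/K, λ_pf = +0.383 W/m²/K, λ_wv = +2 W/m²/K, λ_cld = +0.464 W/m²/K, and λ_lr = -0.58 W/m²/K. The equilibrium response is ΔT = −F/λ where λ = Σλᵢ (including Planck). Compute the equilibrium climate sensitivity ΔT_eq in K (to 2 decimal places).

Net feedback parameter λ = (−3.2) + (+0.383) + (+2) + (+0.464) + (-0.58) = -0.933 W/m²/K.
ΔT = −F/λ = −4.5/(-0.933) = 4.82 K.

4.82 K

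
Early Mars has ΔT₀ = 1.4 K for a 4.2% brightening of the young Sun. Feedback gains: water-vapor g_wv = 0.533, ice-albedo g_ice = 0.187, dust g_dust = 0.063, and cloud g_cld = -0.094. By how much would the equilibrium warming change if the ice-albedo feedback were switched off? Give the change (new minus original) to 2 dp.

-1.69 K

Original: g = 0.689, ΔT = 1.4/(1−0.689) = 4.5016 K.
Without ice-albedo: g' = 0.502, ΔT' = 1.4/(1−0.502) = 2.8112 K.
Change = 2.8112 − 4.5016 = -1.69 K.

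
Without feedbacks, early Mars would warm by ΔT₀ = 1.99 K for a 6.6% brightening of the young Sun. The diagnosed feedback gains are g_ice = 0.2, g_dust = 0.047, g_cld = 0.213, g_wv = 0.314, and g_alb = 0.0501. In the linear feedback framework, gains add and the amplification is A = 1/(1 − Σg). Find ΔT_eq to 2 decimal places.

Total gain g = 0.2 + 0.047 + 0.213 + 0.314 + 0.0501 = 0.8241.
Amplification A = 1/(1 − 0.8241) = 5.685.
ΔT = 1.99 × 5.685 = 11.31 K.

11.31 K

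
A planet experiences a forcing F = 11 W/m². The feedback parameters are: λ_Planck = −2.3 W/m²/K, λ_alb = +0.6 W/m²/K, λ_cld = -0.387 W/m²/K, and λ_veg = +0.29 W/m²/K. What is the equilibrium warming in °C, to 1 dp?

6.1 °C

Net feedback parameter λ = (−2.3) + (+0.6) + (-0.387) + (+0.29) = -1.797 W/m²/K.
ΔT = −F/λ = −11/(-1.797) = 6.1 °C.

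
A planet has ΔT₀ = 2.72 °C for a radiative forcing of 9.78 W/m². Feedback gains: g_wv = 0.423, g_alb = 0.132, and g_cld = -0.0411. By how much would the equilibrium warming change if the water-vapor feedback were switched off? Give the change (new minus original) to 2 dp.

Original: g = 0.5139, ΔT = 2.72/(1−0.5139) = 5.5956 °C.
Without water-vapor: g' = 0.0909, ΔT' = 2.72/(1−0.0909) = 2.9920 °C.
Change = 2.9920 − 5.5956 = -2.60 °C.

-2.60 °C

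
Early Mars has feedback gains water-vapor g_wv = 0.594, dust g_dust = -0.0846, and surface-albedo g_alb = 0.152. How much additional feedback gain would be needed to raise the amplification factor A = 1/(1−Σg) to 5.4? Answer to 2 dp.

0.15

Current total gain = 0.6614.
Target gain for A = 5.4: g* = 1 − 1/5.4 = 0.8148.
Additional gain needed = 0.8148 − 0.6614 = 0.15.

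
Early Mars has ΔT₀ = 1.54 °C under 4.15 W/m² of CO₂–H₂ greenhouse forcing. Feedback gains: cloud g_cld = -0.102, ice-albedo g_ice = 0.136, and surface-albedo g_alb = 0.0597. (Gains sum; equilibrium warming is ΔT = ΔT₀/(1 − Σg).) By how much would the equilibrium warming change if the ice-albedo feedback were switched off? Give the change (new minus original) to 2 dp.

-0.22 °C

Original: g = 0.0937, ΔT = 1.54/(1−0.0937) = 1.6992 °C.
Without ice-albedo: g' = -0.0423, ΔT' = 1.54/(1+0.0423) = 1.4775 °C.
Change = 1.4775 − 1.6992 = -0.22 °C.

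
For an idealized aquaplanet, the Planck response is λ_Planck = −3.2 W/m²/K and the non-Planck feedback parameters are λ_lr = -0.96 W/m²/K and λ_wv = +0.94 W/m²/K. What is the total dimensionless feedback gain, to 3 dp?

-0.006

Convert to gains: g_lr = -0.96/3.2 = -0.3; g_wv = 0.94/3.2 = 0.2937.
Total gain g = -0.0063.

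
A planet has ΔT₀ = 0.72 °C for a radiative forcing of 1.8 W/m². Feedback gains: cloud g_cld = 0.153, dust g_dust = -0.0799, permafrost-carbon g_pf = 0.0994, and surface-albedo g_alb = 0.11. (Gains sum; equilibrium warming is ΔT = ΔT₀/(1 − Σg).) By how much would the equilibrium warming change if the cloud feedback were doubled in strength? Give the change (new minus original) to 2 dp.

0.27 °C

Original: g = 0.2825, ΔT = 0.72/(1−0.2825) = 1.0035 °C.
With doubled cloud: g' = 0.4355, ΔT' = 0.72/(1−0.4355) = 1.2755 °C.
Change = 1.2755 − 1.0035 = 0.27 °C.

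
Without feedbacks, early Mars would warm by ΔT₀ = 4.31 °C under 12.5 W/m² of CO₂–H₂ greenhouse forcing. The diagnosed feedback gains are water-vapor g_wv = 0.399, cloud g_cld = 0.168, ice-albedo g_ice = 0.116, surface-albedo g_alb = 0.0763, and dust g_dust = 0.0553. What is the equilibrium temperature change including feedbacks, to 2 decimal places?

Total gain g = 0.399 + 0.168 + 0.116 + 0.0763 + 0.0553 = 0.8146.
Amplification A = 1/(1 − 0.8146) = 5.394.
ΔT = 4.31 × 5.394 = 23.25 °C.

23.25 °C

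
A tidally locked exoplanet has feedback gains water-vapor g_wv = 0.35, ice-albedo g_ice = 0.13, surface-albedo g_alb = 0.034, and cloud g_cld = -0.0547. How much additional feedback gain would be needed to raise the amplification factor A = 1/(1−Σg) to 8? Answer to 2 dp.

0.42

Current total gain = 0.4593.
Target gain for A = 8: g* = 1 − 1/8 = 0.875.
Additional gain needed = 0.875 − 0.4593 = 0.42.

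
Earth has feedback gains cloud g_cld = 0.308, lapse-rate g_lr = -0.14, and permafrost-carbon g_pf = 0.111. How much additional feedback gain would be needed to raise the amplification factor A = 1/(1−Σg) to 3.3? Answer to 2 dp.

0.42

Current total gain = 0.279.
Target gain for A = 3.3: g* = 1 − 1/3.3 = 0.697.
Additional gain needed = 0.697 − 0.279 = 0.42.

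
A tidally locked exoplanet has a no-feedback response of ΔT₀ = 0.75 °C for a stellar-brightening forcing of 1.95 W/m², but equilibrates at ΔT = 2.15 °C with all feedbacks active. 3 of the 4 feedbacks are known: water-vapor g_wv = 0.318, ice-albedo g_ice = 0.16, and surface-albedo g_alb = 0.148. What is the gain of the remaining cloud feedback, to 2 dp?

Amplification A = ΔT/ΔT₀ = 2.15/0.75 = 2.867.
Total gain g = 1 − 1/A = 1 − 1/2.867 = 0.6512.
Known gains sum to 0.318 + 0.16 + 0.148 = 0.626.
g_cld = 0.6512 − 0.626 = 0.03.

0.03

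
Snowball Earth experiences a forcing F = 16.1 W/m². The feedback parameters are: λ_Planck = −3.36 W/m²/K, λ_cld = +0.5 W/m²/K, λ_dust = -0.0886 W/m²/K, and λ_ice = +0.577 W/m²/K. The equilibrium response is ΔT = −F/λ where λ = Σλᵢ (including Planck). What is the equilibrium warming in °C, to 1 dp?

Net feedback parameter λ = (−3.36) + (+0.5) + (-0.0886) + (+0.577) = -2.3716 W/m²/K.
ΔT = −F/λ = −16.1/(-2.3716) = 6.8 °C.

6.8 °C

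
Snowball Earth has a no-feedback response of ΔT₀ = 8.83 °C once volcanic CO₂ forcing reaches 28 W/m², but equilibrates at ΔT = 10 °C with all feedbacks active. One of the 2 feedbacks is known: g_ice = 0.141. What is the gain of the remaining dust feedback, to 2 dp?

-0.02

Amplification A = ΔT/ΔT₀ = 10/8.83 = 1.133.
Total gain g = 1 − 1/A = 1 − 1/1.133 = 0.1174.
The known gain is 0.141.
g_dust = 0.1174 − 0.141 = -0.02.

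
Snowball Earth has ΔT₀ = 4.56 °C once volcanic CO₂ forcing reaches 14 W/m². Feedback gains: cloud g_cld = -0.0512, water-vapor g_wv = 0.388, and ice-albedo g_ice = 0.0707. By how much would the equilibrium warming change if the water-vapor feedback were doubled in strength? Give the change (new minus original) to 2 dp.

14.60 °C

Original: g = 0.4075, ΔT = 4.56/(1−0.4075) = 7.6962 °C.
With doubled water-vapor: g' = 0.7955, ΔT' = 4.56/(1−0.7955) = 22.2983 °C.
Change = 22.2983 − 7.6962 = 14.60 °C.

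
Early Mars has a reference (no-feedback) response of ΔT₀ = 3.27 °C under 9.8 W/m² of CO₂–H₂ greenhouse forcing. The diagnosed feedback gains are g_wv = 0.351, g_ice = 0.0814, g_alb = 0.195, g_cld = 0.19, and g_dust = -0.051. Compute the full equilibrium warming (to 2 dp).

Total gain g = 0.351 + 0.0814 + 0.195 + 0.19 − 0.051 = 0.7664.
Amplification A = 1/(1 − 0.7664) = 4.281.
ΔT = 3.27 × 4.281 = 14.00 °C.

14.00 °C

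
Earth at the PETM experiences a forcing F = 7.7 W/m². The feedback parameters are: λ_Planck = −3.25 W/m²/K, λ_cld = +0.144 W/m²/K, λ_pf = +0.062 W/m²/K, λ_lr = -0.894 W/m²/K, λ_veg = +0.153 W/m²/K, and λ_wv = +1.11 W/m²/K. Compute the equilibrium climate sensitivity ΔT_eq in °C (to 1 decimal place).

2.9 °C

Net feedback parameter λ = (−3.25) + (+0.144) + (+0.062) + (-0.894) + (+0.153) + (+1.11) = -2.675 W/m²/K.
ΔT = −F/λ = −7.7/(-2.675) = 2.9 °C.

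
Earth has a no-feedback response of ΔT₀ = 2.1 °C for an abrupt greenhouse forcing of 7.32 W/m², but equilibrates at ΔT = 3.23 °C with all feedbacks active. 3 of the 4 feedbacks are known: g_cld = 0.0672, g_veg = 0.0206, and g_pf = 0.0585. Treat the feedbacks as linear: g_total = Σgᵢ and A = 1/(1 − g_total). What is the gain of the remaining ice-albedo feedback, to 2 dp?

Amplification A = ΔT/ΔT₀ = 3.23/2.1 = 1.538.
Total gain g = 1 − 1/A = 1 − 1/1.538 = 0.3498.
Known gains sum to 0.0672 + 0.0206 + 0.0585 = 0.1463.
g_ice = 0.3498 − 0.1463 = 0.20.

0.20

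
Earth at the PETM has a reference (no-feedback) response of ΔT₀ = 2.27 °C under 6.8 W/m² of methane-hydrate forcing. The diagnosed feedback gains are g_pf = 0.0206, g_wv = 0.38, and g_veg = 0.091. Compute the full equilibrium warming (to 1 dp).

4.5 °C

Total gain g = 0.0206 + 0.38 + 0.091 = 0.4916.
Amplification A = 1/(1 − 0.4916) = 1.967.
ΔT = 2.27 × 1.967 = 4.5 °C.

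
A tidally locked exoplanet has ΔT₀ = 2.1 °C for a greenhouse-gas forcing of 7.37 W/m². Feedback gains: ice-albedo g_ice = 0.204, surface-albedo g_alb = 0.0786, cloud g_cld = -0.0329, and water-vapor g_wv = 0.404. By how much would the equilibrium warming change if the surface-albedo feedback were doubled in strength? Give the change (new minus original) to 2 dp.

Original: g = 0.6537, ΔT = 2.1/(1−0.6537) = 6.0641 °C.
With doubled surface-albedo: g' = 0.7323, ΔT' = 2.1/(1−0.7323) = 7.8446 °C.
Change = 7.8446 − 6.0641 = 1.78 °C.

1.78 °C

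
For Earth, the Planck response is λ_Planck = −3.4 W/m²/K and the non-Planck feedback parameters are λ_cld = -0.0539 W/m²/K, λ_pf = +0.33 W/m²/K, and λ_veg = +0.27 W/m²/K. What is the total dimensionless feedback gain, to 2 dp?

0.16

Convert to gains: g_cld = -0.0539/3.4 = -0.01585; g_pf = 0.33/3.4 = 0.09706; g_veg = 0.27/3.4 = 0.07941.
Total gain g = 0.16062.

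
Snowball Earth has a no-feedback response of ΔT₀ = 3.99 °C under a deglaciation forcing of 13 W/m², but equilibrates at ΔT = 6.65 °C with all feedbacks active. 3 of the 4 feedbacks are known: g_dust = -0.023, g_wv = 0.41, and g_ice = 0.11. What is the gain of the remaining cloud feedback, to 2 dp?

-0.10

Amplification A = ΔT/ΔT₀ = 6.65/3.99 = 1.667.
Total gain g = 1 − 1/A = 1 − 1/1.667 = 0.4001.
Known gains sum to -0.023 + 0.41 + 0.11 = 0.497.
g_cld = 0.4001 − 0.497 = -0.10.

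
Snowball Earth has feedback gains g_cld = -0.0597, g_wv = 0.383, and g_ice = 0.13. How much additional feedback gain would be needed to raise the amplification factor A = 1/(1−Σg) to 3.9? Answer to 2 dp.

Current total gain = 0.4533.
Target gain for A = 3.9: g* = 1 − 1/3.9 = 0.7436.
Additional gain needed = 0.7436 − 0.4533 = 0.29.

0.29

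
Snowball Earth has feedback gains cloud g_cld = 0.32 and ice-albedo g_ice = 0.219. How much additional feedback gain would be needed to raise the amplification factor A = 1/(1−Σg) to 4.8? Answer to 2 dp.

Current total gain = 0.539.
Target gain for A = 4.8: g* = 1 − 1/4.8 = 0.7917.
Additional gain needed = 0.7917 − 0.539 = 0.25.

0.25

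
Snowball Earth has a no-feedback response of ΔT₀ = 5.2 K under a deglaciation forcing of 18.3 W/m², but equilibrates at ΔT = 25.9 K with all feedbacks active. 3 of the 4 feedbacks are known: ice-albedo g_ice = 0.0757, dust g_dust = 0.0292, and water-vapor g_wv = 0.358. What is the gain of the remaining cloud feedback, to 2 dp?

0.34

Amplification A = ΔT/ΔT₀ = 25.9/5.2 = 4.981.
Total gain g = 1 − 1/A = 1 − 1/4.981 = 0.7992.
Known gains sum to 0.0757 + 0.0292 + 0.358 = 0.4629.
g_cld = 0.7992 − 0.4629 = 0.34.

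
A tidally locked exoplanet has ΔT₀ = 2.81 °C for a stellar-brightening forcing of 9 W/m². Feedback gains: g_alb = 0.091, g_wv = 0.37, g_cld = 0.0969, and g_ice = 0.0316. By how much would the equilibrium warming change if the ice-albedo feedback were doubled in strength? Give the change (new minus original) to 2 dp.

Original: g = 0.5895, ΔT = 2.81/(1−0.5895) = 6.8453 °C.
With doubled ice-albedo: g' = 0.6211, ΔT' = 2.81/(1−0.6211) = 7.4162 °C.
Change = 7.4162 − 6.8453 = 0.57 °C.

0.57 °C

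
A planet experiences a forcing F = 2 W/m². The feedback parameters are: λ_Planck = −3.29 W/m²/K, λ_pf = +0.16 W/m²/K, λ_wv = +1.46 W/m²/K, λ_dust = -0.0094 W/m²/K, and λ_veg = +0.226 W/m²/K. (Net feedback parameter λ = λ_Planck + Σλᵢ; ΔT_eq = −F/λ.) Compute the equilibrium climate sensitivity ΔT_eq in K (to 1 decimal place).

1.4 K

Net feedback parameter λ = (−3.29) + (+0.16) + (+1.46) + (-0.0094) + (+0.226) = -1.4534 W/m²/K.
ΔT = −F/λ = −2/(-1.4534) = 1.4 K.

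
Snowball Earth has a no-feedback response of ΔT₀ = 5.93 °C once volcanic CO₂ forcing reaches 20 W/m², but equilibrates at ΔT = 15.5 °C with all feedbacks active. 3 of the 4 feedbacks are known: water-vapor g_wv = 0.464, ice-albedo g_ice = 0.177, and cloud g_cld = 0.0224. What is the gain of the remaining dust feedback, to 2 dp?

-0.05

Amplification A = ΔT/ΔT₀ = 15.5/5.93 = 2.614.
Total gain g = 1 − 1/A = 1 − 1/2.614 = 0.6174.
Known gains sum to 0.464 + 0.177 + 0.0224 = 0.6634.
g_dust = 0.6174 − 0.6634 = -0.05.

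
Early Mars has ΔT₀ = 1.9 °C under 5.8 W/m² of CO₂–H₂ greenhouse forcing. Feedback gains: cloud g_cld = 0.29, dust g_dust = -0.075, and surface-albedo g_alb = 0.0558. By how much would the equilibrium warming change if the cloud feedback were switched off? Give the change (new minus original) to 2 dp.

Original: g = 0.2708, ΔT = 1.9/(1−0.2708) = 2.6056 °C.
Without cloud: g' = -0.0192, ΔT' = 1.9/(1+0.0192) = 1.8642 °C.
Change = 1.8642 − 2.6056 = -0.74 °C.

-0.74 °C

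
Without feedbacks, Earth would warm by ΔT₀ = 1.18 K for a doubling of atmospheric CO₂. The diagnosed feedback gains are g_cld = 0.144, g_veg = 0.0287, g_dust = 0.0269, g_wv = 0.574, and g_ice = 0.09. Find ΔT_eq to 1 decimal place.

Total gain g = 0.144 + 0.0287 + 0.0269 + 0.574 + 0.09 = 0.8636.
Amplification A = 1/(1 − 0.8636) = 7.331.
ΔT = 1.18 × 7.331 = 8.7 K.

8.7 K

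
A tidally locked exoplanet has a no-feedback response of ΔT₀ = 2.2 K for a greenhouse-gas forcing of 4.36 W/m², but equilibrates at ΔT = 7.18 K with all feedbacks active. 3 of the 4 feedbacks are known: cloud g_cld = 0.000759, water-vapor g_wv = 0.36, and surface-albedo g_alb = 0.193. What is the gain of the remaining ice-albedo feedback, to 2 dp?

0.14

Amplification A = ΔT/ΔT₀ = 7.18/2.2 = 3.264.
Total gain g = 1 − 1/A = 1 − 1/3.264 = 0.6936.
Known gains sum to 0.000759 + 0.36 + 0.193 = 0.553759.
g_ice = 0.6936 − 0.553759 = 0.14.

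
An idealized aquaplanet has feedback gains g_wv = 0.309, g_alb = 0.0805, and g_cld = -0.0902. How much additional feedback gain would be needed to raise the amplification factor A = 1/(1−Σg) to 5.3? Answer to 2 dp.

0.51

Current total gain = 0.2993.
Target gain for A = 5.3: g* = 1 − 1/5.3 = 0.8113.
Additional gain needed = 0.8113 − 0.2993 = 0.51.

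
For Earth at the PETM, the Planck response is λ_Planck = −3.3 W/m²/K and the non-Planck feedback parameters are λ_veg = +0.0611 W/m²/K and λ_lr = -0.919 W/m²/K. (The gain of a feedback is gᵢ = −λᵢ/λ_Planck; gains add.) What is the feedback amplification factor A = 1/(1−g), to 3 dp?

0.794

Convert to gains: g_veg = 0.0611/3.3 = 0.01852; g_lr = -0.919/3.3 = -0.2785.
Total gain g = -0.25998.
A = 1/(1 + 0.25998) = 0.794.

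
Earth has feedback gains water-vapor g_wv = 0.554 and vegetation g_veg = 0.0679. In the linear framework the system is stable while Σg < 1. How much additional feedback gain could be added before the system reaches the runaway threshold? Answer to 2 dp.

0.38

Current total gain = 0.554 + 0.0679 = 0.6219.
Margin to runaway = 1 − 0.6219 = 0.38.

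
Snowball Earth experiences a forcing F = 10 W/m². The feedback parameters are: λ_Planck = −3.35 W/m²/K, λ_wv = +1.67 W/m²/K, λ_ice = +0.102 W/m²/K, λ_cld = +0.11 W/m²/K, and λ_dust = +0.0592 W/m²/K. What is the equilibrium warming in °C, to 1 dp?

7.1 °C

Net feedback parameter λ = (−3.35) + (+1.67) + (+0.102) + (+0.11) + (+0.0592) = -1.4088 W/m²/K.
ΔT = −F/λ = −10/(-1.4088) = 7.1 °C.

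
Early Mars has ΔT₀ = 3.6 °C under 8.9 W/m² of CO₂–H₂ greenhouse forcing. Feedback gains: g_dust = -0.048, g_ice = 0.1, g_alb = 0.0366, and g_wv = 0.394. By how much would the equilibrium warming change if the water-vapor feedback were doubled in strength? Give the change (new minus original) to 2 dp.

22.22 °C

Original: g = 0.4826, ΔT = 3.6/(1−0.4826) = 6.9579 °C.
With doubled water-vapor: g' = 0.8766, ΔT' = 3.6/(1−0.8766) = 29.1734 °C.
Change = 29.1734 − 6.9579 = 22.22 °C.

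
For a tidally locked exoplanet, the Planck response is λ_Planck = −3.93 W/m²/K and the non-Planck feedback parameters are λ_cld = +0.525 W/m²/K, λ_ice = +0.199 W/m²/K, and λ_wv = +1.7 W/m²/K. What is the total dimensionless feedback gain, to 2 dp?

Convert to gains: g_cld = 0.525/3.93 = 0.1336; g_ice = 0.199/3.93 = 0.05064; g_wv = 1.7/3.93 = 0.4326.
Total gain g = 0.61684.

0.62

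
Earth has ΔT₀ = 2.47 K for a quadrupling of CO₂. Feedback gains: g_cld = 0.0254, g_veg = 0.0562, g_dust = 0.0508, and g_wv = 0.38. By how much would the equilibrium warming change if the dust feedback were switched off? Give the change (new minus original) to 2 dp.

Original: g = 0.5124, ΔT = 2.47/(1−0.5124) = 5.0656 K.
Without dust: g' = 0.4616, ΔT' = 2.47/(1−0.4616) = 4.5877 K.
Change = 4.5877 − 5.0656 = -0.48 K.

-0.48 K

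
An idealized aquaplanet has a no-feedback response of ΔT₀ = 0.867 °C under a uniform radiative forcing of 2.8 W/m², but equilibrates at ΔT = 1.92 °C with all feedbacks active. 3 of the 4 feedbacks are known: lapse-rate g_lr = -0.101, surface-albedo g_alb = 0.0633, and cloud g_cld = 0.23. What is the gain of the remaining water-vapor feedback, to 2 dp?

Amplification A = ΔT/ΔT₀ = 1.92/0.867 = 2.215.
Total gain g = 1 − 1/A = 1 − 1/2.215 = 0.5485.
Known gains sum to -0.101 + 0.0633 + 0.23 = 0.1923.
g_wv = 0.5485 − 0.1923 = 0.36.

0.36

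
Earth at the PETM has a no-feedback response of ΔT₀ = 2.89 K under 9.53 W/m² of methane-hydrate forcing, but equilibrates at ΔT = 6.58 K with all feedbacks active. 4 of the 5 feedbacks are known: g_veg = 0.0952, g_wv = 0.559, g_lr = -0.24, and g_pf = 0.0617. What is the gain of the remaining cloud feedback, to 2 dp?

0.08

Amplification A = ΔT/ΔT₀ = 6.58/2.89 = 2.277.
Total gain g = 1 − 1/A = 1 − 1/2.277 = 0.5608.
Known gains sum to 0.0952 + 0.559 − 0.24 + 0.0617 = 0.4759.
g_cld = 0.5608 − 0.4759 = 0.08.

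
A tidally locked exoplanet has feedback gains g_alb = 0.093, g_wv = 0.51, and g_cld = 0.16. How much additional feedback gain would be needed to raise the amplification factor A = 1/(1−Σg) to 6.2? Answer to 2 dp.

Current total gain = 0.763.
Target gain for A = 6.2: g* = 1 − 1/6.2 = 0.8387.
Additional gain needed = 0.8387 − 0.763 = 0.08.

0.08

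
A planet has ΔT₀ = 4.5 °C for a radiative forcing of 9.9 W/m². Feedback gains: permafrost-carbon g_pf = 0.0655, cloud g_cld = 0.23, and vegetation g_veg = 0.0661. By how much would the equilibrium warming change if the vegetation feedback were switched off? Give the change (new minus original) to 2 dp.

-0.66 °C

Original: g = 0.3616, ΔT = 4.5/(1−0.3616) = 7.0489 °C.
Without vegetation: g' = 0.2955, ΔT' = 4.5/(1−0.2955) = 6.3875 °C.
Change = 6.3875 − 7.0489 = -0.66 °C.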